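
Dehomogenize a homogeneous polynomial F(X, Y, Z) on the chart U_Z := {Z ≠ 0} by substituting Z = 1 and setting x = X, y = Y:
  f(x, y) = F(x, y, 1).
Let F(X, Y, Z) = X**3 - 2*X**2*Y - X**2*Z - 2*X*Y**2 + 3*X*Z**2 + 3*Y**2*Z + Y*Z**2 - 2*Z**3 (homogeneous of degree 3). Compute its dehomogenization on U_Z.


f(x, y) = x**3 - 2*x**2*y - x**2 - 2*x*y**2 + 3*x + 3*y**2 + y - 2

On U_Z we set Z = 1. Each monomial c·X^i·Y^j·Z^k in F becomes c·x^i·y^j·1^k = c·x^i·y^j.
Substituting Z = 1: F(X, Y, 1) = x**3 - 2*x**2*y - x**2 - 2*x*y**2 + 3*x + 3*y**2 + y - 2.
Note: deg(f) ≤ deg(F) = 3; strict inequality happens when F is divisible by Z (lost terms).


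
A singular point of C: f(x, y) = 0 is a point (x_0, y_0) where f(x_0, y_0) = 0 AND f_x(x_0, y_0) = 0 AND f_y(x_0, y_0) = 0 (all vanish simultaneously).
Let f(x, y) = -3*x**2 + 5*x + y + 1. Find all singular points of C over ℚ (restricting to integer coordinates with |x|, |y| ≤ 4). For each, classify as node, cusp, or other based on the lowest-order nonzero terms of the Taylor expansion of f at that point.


No singular points in the scanned grid; C is smooth there.

Compute partial derivatives:
  f_x = 5 - 6*x.
  f_y = 1.
f_y = 1 is a nonzero constant, so f_y never vanishes: no point (x, y) can satisfy f = f_x = f_y = 0. In particular no (x, y) ∈ {−4, ..., 4}² is singular; the curve is smooth.


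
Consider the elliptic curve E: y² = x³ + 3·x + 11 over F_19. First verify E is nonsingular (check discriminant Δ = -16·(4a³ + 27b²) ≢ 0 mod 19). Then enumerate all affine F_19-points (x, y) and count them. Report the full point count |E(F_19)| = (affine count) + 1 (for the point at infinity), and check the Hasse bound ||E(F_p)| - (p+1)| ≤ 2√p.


Affine points = {(0, 7), (0, 12), (2, 5), (2, 14), (3, 3), (3, 16), (4, 7), (4, 12), (6, 6), (6, 13), (9, 8), (9, 11), (11, 8), (11, 11), (13, 9), (13, 10), (14, 2), (14, 17), (15, 7), (15, 12), (17, 4), (17, 15), (18, 8), (18, 11)}; affine count = 24; |E(F_19)| = 25.

Discriminant check: Δ ∝ 4a³ + 27b² = 4·3³ + 27·11² = 4·27 + 27·121 ≡ 12 (mod 19). Nonzero ⇒ E is nonsingular.
For each x ∈ F_19, compute rhs = x³ + 3·x + 11 mod 19, then count y ∈ F_19 with y² ≡ rhs.
  x = 0: rhs = 11, matching y values: 7, 12 (2 points).
  x = 1: rhs = 15, matching y values: none (0 points).
  x = 2: rhs = 6, matching y values: 5, 14 (2 points).
  x = 3: rhs = 9, matching y values: 3, 16 (2 points).
  x = 4: rhs = 11, matching y values: 7, 12 (2 points).
  x = 5: rhs = 18, matching y values: none (0 points).
  x = 6: rhs = 17, matching y values: 6, 13 (2 points).
  x = 7: rhs = 14, matching y values: none (0 points).
  x = 8: rhs = 15, matching y values: none (0 points).
  x = 9: rhs = 7, matching y values: 8, 11 (2 points).
  x = 10: rhs = 15, matching y values: none (0 points).
  x = 11: rhs = 7, matching y values: 8, 11 (2 points).
  x = 12: rhs = 8, matching y values: none (0 points).
  x = 13: rhs = 5, matching y values: 9, 10 (2 points).
  x = 14: rhs = 4, matching y values: 2, 17 (2 points).
  x = 15: rhs = 11, matching y values: 7, 12 (2 points).
  x = 16: rhs = 13, matching y values: none (0 points).
  x = 17: rhs = 16, matching y values: 4, 15 (2 points).
  x = 18: rhs = 7, matching y values: 8, 11 (2 points).
Total affine count: 24.
Full point count |E(F_19)| = 24 + 1 = 25.
Hasse bound: |25 − (19+1)| = |5| = 5 ≤ 2√19 ≈ 8.7178 ✓.


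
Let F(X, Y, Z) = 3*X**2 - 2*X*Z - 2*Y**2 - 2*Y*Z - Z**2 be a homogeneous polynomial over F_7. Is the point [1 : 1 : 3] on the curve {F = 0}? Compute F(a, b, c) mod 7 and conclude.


F(1,1,3) ≡ 1 (mod 7); P is NOT on the curve.

Evaluate F(1, 1, 3) term-by-term (mod 7).
  3*X**2 ↦ 3·1·1·1 = 3
  -2*X*Z ↦ -2·1·1·3 = -6
  -2*Y**2 ↦ -2·1·1·1 = -2
  -2*Y*Z ↦ -2·1·1·3 = -6
  -Z**2 ↦ -1·1·1·9 = -9
Sum: F(1, 1, 3) = (3) + (-6) + (-2) + (-6) + (-9) = -20.
Reducing mod 7: -20 ≡ 1 (mod 7).
Since F(a, b, c) ≡ 1 ≠ 0 (mod 7), P does NOT lie on the curve.


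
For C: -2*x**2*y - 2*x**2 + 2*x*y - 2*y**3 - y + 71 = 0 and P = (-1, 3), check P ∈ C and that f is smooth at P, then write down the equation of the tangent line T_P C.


Tangent line at P: 22*x - 59*y + 199 = 0.

Step 1: f(-1, 3) = 0, so P lies on C.
Step 2: partial derivatives
  f_x(x, y) = -4*x*y - 4*x + 2*y, f_y(x, y) = -2*x**2 + 2*x - 6*y**2 - 1.
  f_x(P) = 22, f_y(P) = -59 (gradient nonzero, so P is smooth).
Step 3: tangent line at P: 22·(x − -1) + -59·(y − 3) = 0.
Expanding: 22*x - 59*y + 199 = 0.


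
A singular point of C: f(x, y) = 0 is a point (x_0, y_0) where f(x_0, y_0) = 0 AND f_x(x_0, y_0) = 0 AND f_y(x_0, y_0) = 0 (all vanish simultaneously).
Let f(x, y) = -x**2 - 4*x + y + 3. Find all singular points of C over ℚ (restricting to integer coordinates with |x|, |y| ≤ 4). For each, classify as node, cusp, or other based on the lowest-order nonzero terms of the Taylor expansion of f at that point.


No singular points in the scanned grid; C is smooth there.

Compute partial derivatives:
  f_x = -2*x - 4.
  f_y = 1.
f_y = 1 is a nonzero constant, so f_y never vanishes: no point (x, y) can satisfy f = f_x = f_y = 0. In particular no (x, y) ∈ {−4, ..., 4}² is singular; the curve is smooth.


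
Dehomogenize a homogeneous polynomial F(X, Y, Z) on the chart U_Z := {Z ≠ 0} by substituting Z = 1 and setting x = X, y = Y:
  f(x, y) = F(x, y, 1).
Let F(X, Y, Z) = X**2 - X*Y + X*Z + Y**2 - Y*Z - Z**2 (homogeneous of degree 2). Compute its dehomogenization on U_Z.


f(x, y) = x**2 - x*y + x + y**2 - y - 1

On U_Z we set Z = 1. Each monomial c·X^i·Y^j·Z^k in F becomes c·x^i·y^j·1^k = c·x^i·y^j.
Substituting Z = 1: F(X, Y, 1) = x**2 - x*y + x + y**2 - y - 1.
Note: deg(f) ≤ deg(F) = 2; strict inequality happens when F is divisible by Z (lost terms).


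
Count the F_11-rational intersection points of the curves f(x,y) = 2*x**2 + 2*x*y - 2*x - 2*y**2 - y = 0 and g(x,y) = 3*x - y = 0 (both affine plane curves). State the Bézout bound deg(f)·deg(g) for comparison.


Common zeros: {(0, 0), (5, 4)}; count = 2; Bézout bound = 2.

deg(f) = 2, deg(g) = 1, so Bézout bound = 2.
Scan x ∈ F_11. For each x, list the y ∈ F_11 with f(x, y) ≡ 0 and those with g(x, y) ≡ 0 (mod 11); the common zeros in that column are the intersection.
  x = 0: f ≡ 0 at y ∈ {0, 5}; g ≡ 0 at y ∈ {0}; common: {0}.
  x = 1: f ≡ 0 at y ∈ {0, 6}; g ≡ 0 at y ∈ {3}; common: ∅.
  x = 2: f ≡ 0 at y ∈ ∅; g ≡ 0 at y ∈ {6}; common: ∅.
  x = 3: f ≡ 0 at y ∈ {4}; g ≡ 0 at y ∈ {9}; common: ∅.
  x = 4: f ≡ 0 at y ∈ ∅; g ≡ 0 at y ∈ {1}; common: ∅.
  x = 5: f ≡ 0 at y ∈ {4, 6}; g ≡ 0 at y ∈ {4}; common: {4}.
  x = 6: f ≡ 0 at y ∈ ∅; g ≡ 0 at y ∈ {7}; common: ∅.
  x = 7: f ≡ 0 at y ∈ {5, 7}; g ≡ 0 at y ∈ {10}; common: ∅.
  x = 8: f ≡ 0 at y ∈ ∅; g ≡ 0 at y ∈ {2}; common: ∅.
  x = 9: f ≡ 0 at y ∈ {7}; g ≡ 0 at y ∈ {5}; common: ∅.
  x = 10: f ≡ 0 at y ∈ ∅; g ≡ 0 at y ∈ {8}; common: ∅.
Collecting: common zeros = {(0, 0), (5, 4)}, so the count is 2.
Comparison with the Bézout bound: 2 ≤ 2 = deg(f)·deg(g), as expected for curves with no common component (the bound is attained).


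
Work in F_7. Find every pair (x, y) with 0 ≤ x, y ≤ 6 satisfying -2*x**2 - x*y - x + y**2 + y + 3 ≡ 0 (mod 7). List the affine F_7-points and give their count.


Affine F_7-points: {(1, 0), (2, 0), (2, 1), (4, 1), (4, 2), (5, 2)}; count = 6.

For each of the 49 pairs (x, y) ∈ F_7², evaluate f(x, y) mod 7. Record the zeros.
  x = 0: [0↦3, 1↦5, 2↦2, 3↦1, 4↦2, 5↦5, 6↦3]  zeros at y ∈ ∅
  x = 1: [0↦0, 1↦1, 2↦4, 3↦2, 4↦2, 5↦4, 6↦1]  zeros at y ∈ {0}
  x = 2: [0↦0, 1↦0, 2↦2, 3↦6, 4↦5, 5↦6, 6↦2]  zeros at y ∈ {0, 1}
  x = 3: [0↦3, 1↦2, 2↦3, 3↦6, 4↦4, 5↦4, 6↦6]  zeros at y ∈ ∅
  x = 4: [0↦2, 1↦0, 2↦0, 3↦2, 4↦6, 5↦5, 6↦6]  zeros at y ∈ {1, 2}
  x = 5: [0↦4, 1↦1, 2↦0, 3↦1, 4↦4, 5↦2, 6↦2]  zeros at y ∈ {2}
  x = 6: [0↦2, 1↦5, 2↦3, 3↦3, 4↦5, 5↦2, 6↦1]  zeros at y ∈ ∅
Collecting zeros: affine points = {(1, 0), (2, 0), (2, 1), (4, 1), (4, 2), (5, 2)}.
Total count |C(F_7)_aff| = 6.


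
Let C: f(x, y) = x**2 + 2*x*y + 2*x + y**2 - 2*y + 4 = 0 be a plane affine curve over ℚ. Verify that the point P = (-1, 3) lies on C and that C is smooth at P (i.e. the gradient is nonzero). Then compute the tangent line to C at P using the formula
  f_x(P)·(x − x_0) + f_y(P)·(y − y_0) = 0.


Tangent line at P: 6*x + 2*y = 0.

Step 1: f(-1, 3) = 0, so P lies on C.
Step 2: partial derivatives
  f_x(x, y) = 2*x + 2*y + 2, f_y(x, y) = 2*x + 2*y - 2.
  f_x(P) = 6, f_y(P) = 2 (gradient nonzero, so P is smooth).
Step 3: tangent line at P: 6·(x − -1) + 2·(y − 3) = 0.
Expanding: 6*x + 2*y = 0.


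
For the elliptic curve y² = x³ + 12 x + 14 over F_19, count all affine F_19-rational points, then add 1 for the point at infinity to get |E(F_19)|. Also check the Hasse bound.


Affine points = {(3, 1), (3, 18), (5, 3), (5, 16), (6, 6), (6, 13), (7, 2), (7, 17), (12, 9), (12, 10), (13, 7), (13, 12), (14, 0), (15, 4), (15, 15), (17, 1), (17, 18), (18, 1), (18, 18)}; affine count = 19; |E(F_19)| = 20.

Discriminant check: Δ ∝ 4a³ + 27b² = 4·12³ + 27·14² = 4·1728 + 27·196 ≡ 6 (mod 19). Nonzero ⇒ E is nonsingular.
For each x ∈ F_19, compute rhs = x³ + 12·x + 14 mod 19, then count y ∈ F_19 with y² ≡ rhs.
  x = 0: rhs = 14, matching y values: none (0 points).
  x = 1: rhs = 8, matching y values: none (0 points).
  x = 2: rhs = 8, matching y values: none (0 points).
  x = 3: rhs = 1, matching y values: 1, 18 (2 points).
  x = 4: rhs = 12, matching y values: none (0 points).
  x = 5: rhs = 9, matching y values: 3, 16 (2 points).
  x = 6: rhs = 17, matching y values: 6, 13 (2 points).
  x = 7: rhs = 4, matching y values: 2, 17 (2 points).
  x = 8: rhs = 14, matching y values: none (0 points).
  x = 9: rhs = 15, matching y values: none (0 points).
  x = 10: rhs = 13, matching y values: none (0 points).
  x = 11: rhs = 14, matching y values: none (0 points).
  x = 12: rhs = 5, matching y values: 9, 10 (2 points).
  x = 13: rhs = 11, matching y values: 7, 12 (2 points).
  x = 14: rhs = 0, matching y values: 0 (1 points).
  x = 15: rhs = 16, matching y values: 4, 15 (2 points).
  x = 16: rhs = 8, matching y values: none (0 points).
  x = 17: rhs = 1, matching y values: 1, 18 (2 points).
  x = 18: rhs = 1, matching y values: 1, 18 (2 points).
Total affine count: 19.
Full point count |E(F_19)| = 19 + 1 = 20.
Hasse bound: |20 − (19+1)| = |0| = 0 ≤ 2√19 ≈ 8.7178 ✓.


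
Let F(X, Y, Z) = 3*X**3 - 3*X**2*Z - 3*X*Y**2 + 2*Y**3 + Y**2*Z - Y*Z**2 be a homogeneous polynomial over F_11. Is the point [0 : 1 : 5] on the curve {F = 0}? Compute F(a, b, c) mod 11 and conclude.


F(0,1,5) ≡ 4 (mod 11); P is NOT on the curve.

Evaluate F(0, 1, 5) term-by-term (mod 11).
  3*X**3 ↦ 3·0·1·1 = 0
  -3*X**2*Z ↦ -3·0·1·5 = 0
  -3*X*Y**2 ↦ -3·0·1·1 = 0
  2*Y**3 ↦ 2·1·1·1 = 2
  Y**2*Z ↦ 1·1·1·5 = 5
  -Y*Z**2 ↦ -1·1·1·25 = -25
Sum: F(0, 1, 5) = (0) + (0) + (0) + (2) + (5) + (-25) = -18.
Reducing mod 11: -18 ≡ 4 (mod 11).
Since F(a, b, c) ≡ 4 ≠ 0 (mod 11), P does NOT lie on the curve.


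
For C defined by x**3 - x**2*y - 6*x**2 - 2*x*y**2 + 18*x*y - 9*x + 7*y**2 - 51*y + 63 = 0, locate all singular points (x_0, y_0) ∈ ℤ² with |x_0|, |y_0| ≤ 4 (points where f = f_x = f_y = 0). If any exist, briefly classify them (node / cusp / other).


Singular points: {(3, 3)}; classification: cusp.

Compute partial derivatives:
  f_x = 3*x**2 - 2*x*y - 12*x - 2*y**2 + 18*y - 9.
  f_y = -x**2 - 4*x*y + 18*x + 14*y - 51.
Scan x_0 ∈ {−4, ..., 4}. For each x_0, f_y(x_0, y) is a polynomial in y; find its integer roots y ∈ {−4, ..., 4}, then test f_x and f at those candidates.
  x = -4: f_y(-4, y) = 30*y - 139; no integer root y with |y| ≤ 4.
  x = -3: f_y(-3, y) = 26*y - 114; no integer root y with |y| ≤ 4.
  x = -2: f_y(-2, y) = 22*y - 91; no integer root y with |y| ≤ 4.
  x = -1: f_y(-1, y) = 18*y - 70; no integer root y with |y| ≤ 4.
  x = 0: f_y(0, y) = 14*y - 51; no integer root y with |y| ≤ 4.
  x = 1: f_y(1, y) = 10*y - 34; no integer root y with |y| ≤ 4.
  x = 2: f_y(2, y) = 6*y - 19; no integer root y with |y| ≤ 4.
  x = 3: f_y(3, y) = 2*y - 6; vanishes at y ∈ {3}. (3, 3): f_x = 0, f = 0 — SINGULAR.
  x = 4: f_y(4, y) = 5 - 2*y; no integer root y with |y| ≤ 4.
Only singular point on the grid: (3, 3).
Classify: substitute x = 3 + u, y = 3 + v and expand: f = u**3 - u**2*v - 2*u*v**2 + v**2.
No constant or linear terms (consistent with a singular point). Quadratic part: v**2. Cubic part: u**3 - u**2*v - 2*u*v**2.
The quadratic part v**2 is a perfect square, so there is a single (double) tangent line v = 0, i.e. y = 3. Restricting the cubic part to that line (v = 0) leaves u**3 ≠ 0, so f is not divisible by v and the branch is v² ≈ -u**3 to lowest order — this is a cusp.
Classification: cusp.


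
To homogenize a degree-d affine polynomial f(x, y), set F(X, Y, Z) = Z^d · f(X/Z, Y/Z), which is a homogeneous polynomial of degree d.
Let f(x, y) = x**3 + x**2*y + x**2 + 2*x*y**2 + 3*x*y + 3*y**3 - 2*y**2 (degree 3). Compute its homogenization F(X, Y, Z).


F(X, Y, Z) = X**3 + X**2*Y + X**2*Z + 2*X*Y**2 + 3*X*Y*Z + 3*Y**3 - 2*Y**2*Z

deg(f) = 3.
Substitute x = X/Z, y = Y/Z into f, then multiply by Z^3.
  monomial 1·x^3·y^0 ↦ 1·X^3·Y^0·Z^0.
  monomial 1·x^2·y^1 ↦ 1·X^2·Y^1·Z^0.
  monomial 1·x^2·y^0 ↦ 1·X^2·Y^0·Z^1.
  monomial 2·x^1·y^2 ↦ 2·X^1·Y^2·Z^0.
  monomial 3·x^1·y^1 ↦ 3·X^1·Y^1·Z^1.
  monomial 3·x^0·y^3 ↦ 3·X^0·Y^3·Z^0.
  monomial -2·x^0·y^2 ↦ -2·X^0·Y^2·Z^1.
Collecting: F(X, Y, Z) = X**3 + X**2*Y + X**2*Z + 2*X*Y**2 + 3*X*Y*Z + 3*Y**3 - 2*Y**2*Z.


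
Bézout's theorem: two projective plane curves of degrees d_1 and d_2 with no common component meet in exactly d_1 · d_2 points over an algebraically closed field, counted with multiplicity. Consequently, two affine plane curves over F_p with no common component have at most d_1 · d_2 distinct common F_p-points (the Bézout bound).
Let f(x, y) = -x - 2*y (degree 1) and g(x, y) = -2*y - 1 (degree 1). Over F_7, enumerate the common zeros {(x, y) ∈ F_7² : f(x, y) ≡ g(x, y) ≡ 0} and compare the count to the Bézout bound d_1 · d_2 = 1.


Common zeros: {(1, 3)}; count = 1; Bézout bound = 1.

deg(f) = 1, deg(g) = 1, so Bézout bound = 1.
Scan x ∈ F_7. For each x, list the y ∈ F_7 with f(x, y) ≡ 0 and those with g(x, y) ≡ 0 (mod 7); the common zeros in that column are the intersection.
  x = 0: f ≡ 0 at y ∈ {0}; g ≡ 0 at y ∈ {3}; common: ∅.
  x = 1: f ≡ 0 at y ∈ {3}; g ≡ 0 at y ∈ {3}; common: {3}.
  x = 2: f ≡ 0 at y ∈ {6}; g ≡ 0 at y ∈ {3}; common: ∅.
  x = 3: f ≡ 0 at y ∈ {2}; g ≡ 0 at y ∈ {3}; common: ∅.
  x = 4: f ≡ 0 at y ∈ {5}; g ≡ 0 at y ∈ {3}; common: ∅.
  x = 5: f ≡ 0 at y ∈ {1}; g ≡ 0 at y ∈ {3}; common: ∅.
  x = 6: f ≡ 0 at y ∈ {4}; g ≡ 0 at y ∈ {3}; common: ∅.
Collecting: common zeros = {(1, 3)}, so the count is 1.
Comparison with the Bézout bound: 1 ≤ 1 = deg(f)·deg(g), as expected for curves with no common component (the bound is attained).


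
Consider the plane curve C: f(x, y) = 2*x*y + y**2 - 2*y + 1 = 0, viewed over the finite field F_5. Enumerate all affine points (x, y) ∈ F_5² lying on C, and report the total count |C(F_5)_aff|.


Affine F_5-points: {(0, 1), (1, 2), (1, 3), (2, 4)}; count = 4.

For each of the 25 pairs (x, y) ∈ F_5², evaluate f(x, y) mod 5. Record the zeros.
  x = 0: [0↦1, 1↦0, 2↦1, 3↦4, 4↦4]  zeros at y ∈ {1}
  x = 1: [0↦1, 1↦2, 2↦0, 3↦0, 4↦2]  zeros at y ∈ {2, 3}
  x = 2: [0↦1, 1↦4, 2↦4, 3↦1, 4↦0]  zeros at y ∈ {4}
  x = 3: [0↦1, 1↦1, 2↦3, 3↦2, 4↦3]  zeros at y ∈ ∅
  x = 4: [0↦1, 1↦3, 2↦2, 3↦3, 4↦1]  zeros at y ∈ ∅
Collecting zeros: affine points = {(0, 1), (1, 2), (1, 3), (2, 4)}.
Total count |C(F_5)_aff| = 4.


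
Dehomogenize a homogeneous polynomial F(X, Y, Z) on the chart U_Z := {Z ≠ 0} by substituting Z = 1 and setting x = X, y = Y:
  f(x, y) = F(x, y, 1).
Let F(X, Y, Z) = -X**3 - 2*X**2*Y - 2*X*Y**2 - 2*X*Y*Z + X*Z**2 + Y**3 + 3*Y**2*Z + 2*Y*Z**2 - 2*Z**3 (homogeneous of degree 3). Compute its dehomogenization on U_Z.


f(x, y) = -x**3 - 2*x**2*y - 2*x*y**2 - 2*x*y + x + y**3 + 3*y**2 + 2*y - 2

On U_Z we set Z = 1. Each monomial c·X^i·Y^j·Z^k in F becomes c·x^i·y^j·1^k = c·x^i·y^j.
Substituting Z = 1: F(X, Y, 1) = -x**3 - 2*x**2*y - 2*x*y**2 - 2*x*y + x + y**3 + 3*y**2 + 2*y - 2.
Note: deg(f) ≤ deg(F) = 3; strict inequality happens when F is divisible by Z (lost terms).


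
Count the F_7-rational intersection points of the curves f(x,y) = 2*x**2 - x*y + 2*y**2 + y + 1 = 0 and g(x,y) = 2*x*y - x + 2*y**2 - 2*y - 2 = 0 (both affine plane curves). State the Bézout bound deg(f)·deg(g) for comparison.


Common zeros: {(4, 2)}; count = 1; Bézout bound = 4.

deg(f) = 2, deg(g) = 2, so Bézout bound = 4.
Scan x ∈ F_7. For each x, list the y ∈ F_7 with f(x, y) ≡ 0 and those with g(x, y) ≡ 0 (mod 7); the common zeros in that column are the intersection.
  x = 0: f ≡ 0 at y ∈ {5}; g ≡ 0 at y ∈ ∅; common: ∅.
  x = 1: f ≡ 0 at y ∈ {3, 4}; g ≡ 0 at y ∈ ∅; common: ∅.
  x = 2: f ≡ 0 at y ∈ ∅; g ≡ 0 at y ∈ {1, 5}; common: ∅.
  x = 3: f ≡ 0 at y ∈ ∅; g ≡ 0 at y ∈ {6}; common: ∅.
  x = 4: f ≡ 0 at y ∈ {2, 3}; g ≡ 0 at y ∈ {2}; common: {2}.
  x = 5: f ≡ 0 at y ∈ {1}; g ≡ 0 at y ∈ {0, 3}; common: ∅.
  x = 6: f ≡ 0 at y ∈ {1, 5}; g ≡ 0 at y ∈ ∅; common: ∅.
Collecting: common zeros = {(4, 2)}, so the count is 1.
Comparison with the Bézout bound: 1 ≤ 4 = deg(f)·deg(g), as expected for curves with no common component (the affine F_7-count falls short of the bound because intersections may lie at infinity, over extension fields, or carry multiplicity).


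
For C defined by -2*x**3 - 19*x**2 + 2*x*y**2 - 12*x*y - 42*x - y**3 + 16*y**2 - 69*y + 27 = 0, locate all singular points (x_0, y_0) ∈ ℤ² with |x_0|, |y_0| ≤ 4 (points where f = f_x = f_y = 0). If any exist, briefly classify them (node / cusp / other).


Singular points: {(-3, 3)}; classification: node.

Compute partial derivatives:
  f_x = -6*x**2 - 38*x + 2*y**2 - 12*y - 42.
  f_y = 4*x*y - 12*x - 3*y**2 + 32*y - 69.
Scan x_0 ∈ {−4, ..., 4}. For each x_0, f_y(x_0, y) is a polynomial in y; find its integer roots y ∈ {−4, ..., 4}, then test f_x and f at those candidates.
  x = -4: f_y(-4, y) = -3*y**2 + 16*y - 21; vanishes at y ∈ {3}. (-4, 3): f_x = -4 ≠ 0.
  x = -3: f_y(-3, y) = -3*y**2 + 20*y - 33; vanishes at y ∈ {3}. (-3, 3): f_x = 0, f = 0 — SINGULAR.
  x = -2: f_y(-2, y) = -3*y**2 + 24*y - 45; vanishes at y ∈ {3}. (-2, 3): f_x = -8 ≠ 0.
  x = -1: f_y(-1, y) = -3*y**2 + 28*y - 57; vanishes at y ∈ {3}. (-1, 3): f_x = -28 ≠ 0.
  x = 0: f_y(0, y) = -3*y**2 + 32*y - 69; vanishes at y ∈ {3}. (0, 3): f_x = -60 ≠ 0.
  x = 1: f_y(1, y) = -3*y**2 + 36*y - 81; vanishes at y ∈ {3}. (1, 3): f_x = -104 ≠ 0.
  x = 2: f_y(2, y) = -3*y**2 + 40*y - 93; vanishes at y ∈ {3}. (2, 3): f_x = -160 ≠ 0.
  x = 3: f_y(3, y) = -3*y**2 + 44*y - 105; vanishes at y ∈ {3}. (3, 3): f_x = -228 ≠ 0.
  x = 4: f_y(4, y) = -3*y**2 + 48*y - 117; vanishes at y ∈ {3}. (4, 3): f_x = -308 ≠ 0.
Only singular point on the grid: (-3, 3).
Classify: substitute x = -3 + u, y = 3 + v and expand: f = -2*u**3 - u**2 + 2*u*v**2 - v**3 + v**2.
No constant or linear terms (consistent with a singular point). Quadratic part: -u**2 + v**2. Cubic part: -2*u**3 + 2*u*v**2 - v**3.
The quadratic part v**2 - u**2 = (v − u)(v + u) splits into two distinct linear factors, so there are two distinct tangent lines y − 3 = ±(x − -3) — this is a node (ordinary double point).
Classification: node.


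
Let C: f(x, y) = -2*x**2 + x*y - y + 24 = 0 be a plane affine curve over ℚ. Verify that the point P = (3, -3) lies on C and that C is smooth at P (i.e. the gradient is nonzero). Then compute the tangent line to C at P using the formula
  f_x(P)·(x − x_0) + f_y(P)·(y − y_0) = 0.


Tangent line at P: -15*x + 2*y + 51 = 0.

Step 1: f(3, -3) = 0, so P lies on C.
Step 2: partial derivatives
  f_x(x, y) = -4*x + y, f_y(x, y) = x - 1.
  f_x(P) = -15, f_y(P) = 2 (gradient nonzero, so P is smooth).
Step 3: tangent line at P: -15·(x − 3) + 2·(y − -3) = 0.
Expanding: -15*x + 2*y + 51 = 0.


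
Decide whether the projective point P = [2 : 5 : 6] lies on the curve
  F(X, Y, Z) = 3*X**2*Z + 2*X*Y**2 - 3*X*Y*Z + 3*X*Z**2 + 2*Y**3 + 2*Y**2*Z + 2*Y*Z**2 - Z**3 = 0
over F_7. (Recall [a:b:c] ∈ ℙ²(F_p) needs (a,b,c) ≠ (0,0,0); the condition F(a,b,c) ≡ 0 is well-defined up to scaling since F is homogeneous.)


F(2,5,6) ≡ 6 (mod 7); P is NOT on the curve.

Evaluate F(2, 5, 6) term-by-term (mod 7).
  3*X**2*Z ↦ 3·4·1·6 = 72
  2*X*Y**2 ↦ 2·2·25·1 = 100
  -3*X*Y*Z ↦ -3·2·5·6 = -180
  3*X*Z**2 ↦ 3·2·1·36 = 216
  2*Y**3 ↦ 2·1·125·1 = 250
  2*Y**2*Z ↦ 2·1·25·6 = 300
  2*Y*Z**2 ↦ 2·1·5·36 = 360
  -Z**3 ↦ -1·1·1·216 = -216
Sum: F(2, 5, 6) = (72) + (100) + (-180) + (216) + (250) + (300) + (360) + (-216) = 902.
Reducing mod 7: 902 ≡ 6 (mod 7).
Since F(a, b, c) ≡ 6 ≠ 0 (mod 7), P does NOT lie on the curve.


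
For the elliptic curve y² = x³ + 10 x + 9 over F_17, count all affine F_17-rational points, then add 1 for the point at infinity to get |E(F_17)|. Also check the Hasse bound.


Affine points = {(0, 3), (0, 14), (3, 7), (3, 10), (6, 8), (6, 9), (10, 2), (10, 15), (12, 2), (12, 15), (15, 7), (15, 10), (16, 7), (16, 10)}; affine count = 14; |E(F_17)| = 15.

Discriminant check: Δ ∝ 4a³ + 27b² = 4·10³ + 27·9² = 4·1000 + 27·81 ≡ 16 (mod 17). Nonzero ⇒ E is nonsingular.
For each x ∈ F_17, compute rhs = x³ + 10·x + 9 mod 17, then count y ∈ F_17 with y² ≡ rhs.
  x = 0: rhs = 9, matching y values: 3, 14 (2 points).
  x = 1: rhs = 3, matching y values: none (0 points).
  x = 2: rhs = 3, matching y values: none (0 points).
  x = 3: rhs = 15, matching y values: 7, 10 (2 points).
  x = 4: rhs = 11, matching y values: none (0 points).
  x = 5: rhs = 14, matching y values: none (0 points).
  x = 6: rhs = 13, matching y values: 8, 9 (2 points).
  x = 7: rhs = 14, matching y values: none (0 points).
  x = 8: rhs = 6, matching y values: none (0 points).
  x = 9: rhs = 12, matching y values: none (0 points).
  x = 10: rhs = 4, matching y values: 2, 15 (2 points).
  x = 11: rhs = 5, matching y values: none (0 points).
  x = 12: rhs = 4, matching y values: 2, 15 (2 points).
  x = 13: rhs = 7, matching y values: none (0 points).
  x = 14: rhs = 3, matching y values: none (0 points).
  x = 15: rhs = 15, matching y values: 7, 10 (2 points).
  x = 16: rhs = 15, matching y values: 7, 10 (2 points).
Total affine count: 14.
Full point count |E(F_17)| = 14 + 1 = 15.
Hasse bound: |15 − (17+1)| = |-3| = 3 ≤ 2√17 ≈ 8.2462 ✓.


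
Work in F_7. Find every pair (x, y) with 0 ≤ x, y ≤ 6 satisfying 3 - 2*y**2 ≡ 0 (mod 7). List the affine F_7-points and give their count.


Affine F_7-points: ∅; count = 0.

For each of the 49 pairs (x, y) ∈ F_7², evaluate f(x, y) mod 7. Record the zeros.
  x = 0: [0↦3, 1↦1, 2↦2, 3↦6, 4↦6, 5↦2, 6↦1]  zeros at y ∈ ∅
  x = 1: [0↦3, 1↦1, 2↦2, 3↦6, 4↦6, 5↦2, 6↦1]  zeros at y ∈ ∅
  x = 2: [0↦3, 1↦1, 2↦2, 3↦6, 4↦6, 5↦2, 6↦1]  zeros at y ∈ ∅
  x = 3: [0↦3, 1↦1, 2↦2, 3↦6, 4↦6, 5↦2, 6↦1]  zeros at y ∈ ∅
  x = 4: [0↦3, 1↦1, 2↦2, 3↦6, 4↦6, 5↦2, 6↦1]  zeros at y ∈ ∅
  x = 5: [0↦3, 1↦1, 2↦2, 3↦6, 4↦6, 5↦2, 6↦1]  zeros at y ∈ ∅
  x = 6: [0↦3, 1↦1, 2↦2, 3↦6, 4↦6, 5↦2, 6↦1]  zeros at y ∈ ∅
Collecting zeros: affine points = ∅.
Total count |C(F_7)_aff| = 0.


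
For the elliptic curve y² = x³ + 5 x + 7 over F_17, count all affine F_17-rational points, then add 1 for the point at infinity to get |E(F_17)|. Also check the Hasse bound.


Affine points = {(1, 8), (1, 9), (2, 5), (2, 12), (3, 7), (3, 10), (5, 2), (5, 15), (6, 7), (6, 10), (8, 7), (8, 10), (9, 4), (9, 13), (11, 4), (11, 13), (13, 5), (13, 12), (14, 4), (14, 13), (16, 1), (16, 16)}; affine count = 22; |E(F_17)| = 23.

Discriminant check: Δ ∝ 4a³ + 27b² = 4·5³ + 27·7² = 4·125 + 27·49 ≡ 4 (mod 17). Nonzero ⇒ E is nonsingular.
For each x ∈ F_17, compute rhs = x³ + 5·x + 7 mod 17, then count y ∈ F_17 with y² ≡ rhs.
  x = 0: rhs = 7, matching y values: none (0 points).
  x = 1: rhs = 13, matching y values: 8, 9 (2 points).
  x = 2: rhs = 8, matching y values: 5, 12 (2 points).
  x = 3: rhs = 15, matching y values: 7, 10 (2 points).
  x = 4: rhs = 6, matching y values: none (0 points).
  x = 5: rhs = 4, matching y values: 2, 15 (2 points).
  x = 6: rhs = 15, matching y values: 7, 10 (2 points).
  x = 7: rhs = 11, matching y values: none (0 points).
  x = 8: rhs = 15, matching y values: 7, 10 (2 points).
  x = 9: rhs = 16, matching y values: 4, 13 (2 points).
  x = 10: rhs = 3, matching y values: none (0 points).
  x = 11: rhs = 16, matching y values: 4, 13 (2 points).
  x = 12: rhs = 10, matching y values: none (0 points).
  x = 13: rhs = 8, matching y values: 5, 12 (2 points).
  x = 14: rhs = 16, matching y values: 4, 13 (2 points).
  x = 15: rhs = 6, matching y values: none (0 points).
  x = 16: rhs = 1, matching y values: 1, 16 (2 points).
Total affine count: 22.
Full point count |E(F_17)| = 22 + 1 = 23.
Hasse bound: |23 − (17+1)| = |5| = 5 ≤ 2√17 ≈ 8.2462 ✓.


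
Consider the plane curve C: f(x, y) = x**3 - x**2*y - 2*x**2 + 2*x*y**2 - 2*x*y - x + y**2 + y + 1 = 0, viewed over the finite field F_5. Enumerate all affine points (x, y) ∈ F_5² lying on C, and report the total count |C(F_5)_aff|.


Affine F_5-points: {(1, 1), (1, 3), (2, 2), (3, 1), (4, 1)}; count = 5.

For each of the 25 pairs (x, y) ∈ F_5², evaluate f(x, y) mod 5. Record the zeros.
  x = 0: [0↦1, 1↦3, 2↦2, 3↦3, 4↦1]  zeros at y ∈ ∅
  x = 1: [0↦4, 1↦0, 2↦2, 3↦0, 4↦4]  zeros at y ∈ {1, 3}
  x = 2: [0↦4, 1↦2, 2↦0, 3↦3, 4↦1]  zeros at y ∈ {2}
  x = 3: [0↦2, 1↦0, 2↦2, 3↦3, 4↦3]  zeros at y ∈ {1}
  x = 4: [0↦4, 1↦0, 2↦4, 3↦1, 4↦1]  zeros at y ∈ {1}
Collecting zeros: affine points = {(1, 1), (1, 3), (2, 2), (3, 1), (4, 1)}.
Total count |C(F_5)_aff| = 5.


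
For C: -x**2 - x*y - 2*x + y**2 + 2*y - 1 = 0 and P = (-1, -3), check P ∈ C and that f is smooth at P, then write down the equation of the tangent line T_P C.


Tangent line at P: 3*x - 3*y - 6 = 0.

Step 1: f(-1, -3) = 0, so P lies on C.
Step 2: partial derivatives
  f_x(x, y) = -2*x - y - 2, f_y(x, y) = -x + 2*y + 2.
  f_x(P) = 3, f_y(P) = -3 (gradient nonzero, so P is smooth).
Step 3: tangent line at P: 3·(x − -1) + -3·(y − -3) = 0.
Expanding: 3*x - 3*y - 6 = 0.


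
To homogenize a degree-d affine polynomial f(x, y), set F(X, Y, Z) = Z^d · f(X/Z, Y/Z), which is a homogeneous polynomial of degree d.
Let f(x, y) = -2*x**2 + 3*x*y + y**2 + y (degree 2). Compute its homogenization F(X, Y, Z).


F(X, Y, Z) = -2*X**2 + 3*X*Y + Y**2 + Y*Z

deg(f) = 2.
Substitute x = X/Z, y = Y/Z into f, then multiply by Z^2.
  monomial -2·x^2·y^0 ↦ -2·X^2·Y^0·Z^0.
  monomial 3·x^1·y^1 ↦ 3·X^1·Y^1·Z^0.
  monomial 1·x^0·y^2 ↦ 1·X^0·Y^2·Z^0.
  monomial 1·x^0·y^1 ↦ 1·X^0·Y^1·Z^1.
Collecting: F(X, Y, Z) = -2*X**2 + 3*X*Y + Y**2 + Y*Z.


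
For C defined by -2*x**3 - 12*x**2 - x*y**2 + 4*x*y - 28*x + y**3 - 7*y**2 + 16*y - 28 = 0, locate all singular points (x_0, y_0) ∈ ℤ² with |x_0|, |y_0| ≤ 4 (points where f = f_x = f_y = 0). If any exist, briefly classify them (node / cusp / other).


Singular points: {(-2, 2)}; classification: cusp.

Compute partial derivatives:
  f_x = -6*x**2 - 24*x - y**2 + 4*y - 28.
  f_y = -2*x*y + 4*x + 3*y**2 - 14*y + 16.
Scan x_0 ∈ {−4, ..., 4}. For each x_0, f_y(x_0, y) is a polynomial in y; find its integer roots y ∈ {−4, ..., 4}, then test f_x and f at those candidates.
  x = -4: f_y(-4, y) = 3*y**2 - 6*y; vanishes at y ∈ {0, 2}. (-4, 0): f_x = -28 ≠ 0; (-4, 2): f_x = -24 ≠ 0.
  x = -3: f_y(-3, y) = 3*y**2 - 8*y + 4; vanishes at y ∈ {2}. (-3, 2): f_x = -6 ≠ 0.
  x = -2: f_y(-2, y) = 3*y**2 - 10*y + 8; vanishes at y ∈ {2}. (-2, 2): f_x = 0, f = 0 — SINGULAR.
  x = -1: f_y(-1, y) = 3*y**2 - 12*y + 12; vanishes at y ∈ {2}. (-1, 2): f_x = -6 ≠ 0.
  x = 0: f_y(0, y) = 3*y**2 - 14*y + 16; vanishes at y ∈ {2}. (0, 2): f_x = -24 ≠ 0.
  x = 1: f_y(1, y) = 3*y**2 - 16*y + 20; vanishes at y ∈ {2}. (1, 2): f_x = -54 ≠ 0.
  x = 2: f_y(2, y) = 3*y**2 - 18*y + 24; vanishes at y ∈ {2, 4}. (2, 2): f_x = -96 ≠ 0; (2, 4): f_x = -100 ≠ 0.
  x = 3: f_y(3, y) = 3*y**2 - 20*y + 28; vanishes at y ∈ {2}. (3, 2): f_x = -150 ≠ 0.
  x = 4: f_y(4, y) = 3*y**2 - 22*y + 32; vanishes at y ∈ {2}. (4, 2): f_x = -216 ≠ 0.
Only singular point on the grid: (-2, 2).
Classify: substitute x = -2 + u, y = 2 + v and expand: f = -2*u**3 - u*v**2 + v**3 + v**2.
No constant or linear terms (consistent with a singular point). Quadratic part: v**2. Cubic part: -2*u**3 - u*v**2 + v**3.
The quadratic part v**2 is a perfect square, so there is a single (double) tangent line v = 0, i.e. y = 2. Restricting the cubic part to that line (v = 0) leaves -2*u**3 ≠ 0, so f is not divisible by v and the branch is v² ≈ 2*u**3 to lowest order — this is a cusp.
Classification: cusp.


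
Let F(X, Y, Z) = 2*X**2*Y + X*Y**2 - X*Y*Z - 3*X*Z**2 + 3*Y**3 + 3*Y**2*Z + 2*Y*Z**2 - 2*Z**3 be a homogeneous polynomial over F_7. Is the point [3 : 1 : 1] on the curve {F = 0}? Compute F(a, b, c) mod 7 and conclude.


F(3,1,1) ≡ 1 (mod 7); P is NOT on the curve.

Evaluate F(3, 1, 1) term-by-term (mod 7).
  2*X**2*Y ↦ 2·9·1·1 = 18
  X*Y**2 ↦ 1·3·1·1 = 3
  -X*Y*Z ↦ -1·3·1·1 = -3
  -3*X*Z**2 ↦ -3·3·1·1 = -9
  3*Y**3 ↦ 3·1·1·1 = 3
  3*Y**2*Z ↦ 3·1·1·1 = 3
  2*Y*Z**2 ↦ 2·1·1·1 = 2
  -2*Z**3 ↦ -2·1·1·1 = -2
Sum: F(3, 1, 1) = (18) + (3) + (-3) + (-9) + (3) + (3) + (2) + (-2) = 15.
Reducing mod 7: 15 ≡ 1 (mod 7).
Since F(a, b, c) ≡ 1 ≠ 0 (mod 7), P does NOT lie on the curve.


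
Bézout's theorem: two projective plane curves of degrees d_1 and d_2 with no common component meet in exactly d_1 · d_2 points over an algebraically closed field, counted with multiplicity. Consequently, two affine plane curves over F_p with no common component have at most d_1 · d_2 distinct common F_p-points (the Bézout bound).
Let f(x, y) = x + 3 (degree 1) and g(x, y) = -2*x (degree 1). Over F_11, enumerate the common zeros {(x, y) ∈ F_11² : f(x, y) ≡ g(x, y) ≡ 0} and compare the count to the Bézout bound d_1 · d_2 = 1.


Common zeros: ∅; count = 0; Bézout bound = 1.

deg(f) = 1, deg(g) = 1, so Bézout bound = 1.
Scan x ∈ F_11. For each x, list the y ∈ F_11 with f(x, y) ≡ 0 and those with g(x, y) ≡ 0 (mod 11); the common zeros in that column are the intersection.
  x = 0: f ≡ 0 at y ∈ ∅; g ≡ 0 at y ∈ {0, 1, 2, 3, 4, 5, 6, 7, 8, 9, 10}; common: ∅.
  x = 1: f ≡ 0 at y ∈ ∅; g ≡ 0 at y ∈ ∅; common: ∅.
  x = 2: f ≡ 0 at y ∈ ∅; g ≡ 0 at y ∈ ∅; common: ∅.
  x = 3: f ≡ 0 at y ∈ ∅; g ≡ 0 at y ∈ ∅; common: ∅.
  x = 4: f ≡ 0 at y ∈ ∅; g ≡ 0 at y ∈ ∅; common: ∅.
  x = 5: f ≡ 0 at y ∈ ∅; g ≡ 0 at y ∈ ∅; common: ∅.
  x = 6: f ≡ 0 at y ∈ ∅; g ≡ 0 at y ∈ ∅; common: ∅.
  x = 7: f ≡ 0 at y ∈ ∅; g ≡ 0 at y ∈ ∅; common: ∅.
  x = 8: f ≡ 0 at y ∈ {0, 1, 2, 3, 4, 5, 6, 7, 8, 9, 10}; g ≡ 0 at y ∈ ∅; common: ∅.
  x = 9: f ≡ 0 at y ∈ ∅; g ≡ 0 at y ∈ ∅; common: ∅.
  x = 10: f ≡ 0 at y ∈ ∅; g ≡ 0 at y ∈ ∅; common: ∅.
Collecting: common zeros = ∅, so the count is 0.
Comparison with the Bézout bound: 0 ≤ 1 = deg(f)·deg(g), as expected for curves with no common component (the affine F_11-count falls short of the bound because intersections may lie at infinity, over extension fields, or carry multiplicity).


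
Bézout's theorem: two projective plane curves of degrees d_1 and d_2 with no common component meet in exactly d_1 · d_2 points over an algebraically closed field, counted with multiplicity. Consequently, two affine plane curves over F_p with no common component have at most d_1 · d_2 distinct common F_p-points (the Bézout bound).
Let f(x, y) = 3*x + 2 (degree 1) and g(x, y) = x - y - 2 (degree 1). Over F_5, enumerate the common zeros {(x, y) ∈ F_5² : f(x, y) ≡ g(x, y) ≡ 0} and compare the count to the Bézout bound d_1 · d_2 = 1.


Common zeros: {(1, 4)}; count = 1; Bézout bound = 1.

deg(f) = 1, deg(g) = 1, so Bézout bound = 1.
Scan x ∈ F_5. For each x, list the y ∈ F_5 with f(x, y) ≡ 0 and those with g(x, y) ≡ 0 (mod 5); the common zeros in that column are the intersection.
  x = 0: f ≡ 0 at y ∈ ∅; g ≡ 0 at y ∈ {3}; common: ∅.
  x = 1: f ≡ 0 at y ∈ {0, 1, 2, 3, 4}; g ≡ 0 at y ∈ {4}; common: {4}.
  x = 2: f ≡ 0 at y ∈ ∅; g ≡ 0 at y ∈ {0}; common: ∅.
  x = 3: f ≡ 0 at y ∈ ∅; g ≡ 0 at y ∈ {1}; common: ∅.
  x = 4: f ≡ 0 at y ∈ ∅; g ≡ 0 at y ∈ {2}; common: ∅.
Collecting: common zeros = {(1, 4)}, so the count is 1.
Comparison with the Bézout bound: 1 ≤ 1 = deg(f)·deg(g), as expected for curves with no common component (the bound is attained).


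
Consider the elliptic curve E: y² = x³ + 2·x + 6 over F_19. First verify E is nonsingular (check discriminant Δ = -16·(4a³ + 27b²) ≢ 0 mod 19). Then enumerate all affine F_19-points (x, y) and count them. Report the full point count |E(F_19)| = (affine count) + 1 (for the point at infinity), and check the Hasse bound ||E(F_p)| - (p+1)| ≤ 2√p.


Affine points = {(0, 5), (0, 14), (1, 3), (1, 16), (3, 1), (3, 18), (6, 5), (6, 14), (10, 0), (13, 5), (13, 14), (14, 2), (14, 17), (16, 7), (16, 12)}; affine count = 15; |E(F_19)| = 16.

Discriminant check: Δ ∝ 4a³ + 27b² = 4·2³ + 27·6² = 4·8 + 27·36 ≡ 16 (mod 19). Nonzero ⇒ E is nonsingular.
For each x ∈ F_19, compute rhs = x³ + 2·x + 6 mod 19, then count y ∈ F_19 with y² ≡ rhs.
  x = 0: rhs = 6, matching y values: 5, 14 (2 points).
  x = 1: rhs = 9, matching y values: 3, 16 (2 points).
  x = 2: rhs = 18, matching y values: none (0 points).
  x = 3: rhs = 1, matching y values: 1, 18 (2 points).
  x = 4: rhs = 2, matching y values: none (0 points).
  x = 5: rhs = 8, matching y values: none (0 points).
  x = 6: rhs = 6, matching y values: 5, 14 (2 points).
  x = 7: rhs = 2, matching y values: none (0 points).
  x = 8: rhs = 2, matching y values: none (0 points).
  x = 9: rhs = 12, matching y values: none (0 points).
  x = 10: rhs = 0, matching y values: 0 (1 points).
  x = 11: rhs = 10, matching y values: none (0 points).
  x = 12: rhs = 10, matching y values: none (0 points).
  x = 13: rhs = 6, matching y values: 5, 14 (2 points).
  x = 14: rhs = 4, matching y values: 2, 17 (2 points).
  x = 15: rhs = 10, matching y values: none (0 points).
  x = 16: rhs = 11, matching y values: 7, 12 (2 points).
  x = 17: rhs = 13, matching y values: none (0 points).
  x = 18: rhs = 3, matching y values: none (0 points).
Total affine count: 15.
Full point count |E(F_19)| = 15 + 1 = 16.
Hasse bound: |16 − (19+1)| = |-4| = 4 ≤ 2√19 ≈ 8.7178 ✓.


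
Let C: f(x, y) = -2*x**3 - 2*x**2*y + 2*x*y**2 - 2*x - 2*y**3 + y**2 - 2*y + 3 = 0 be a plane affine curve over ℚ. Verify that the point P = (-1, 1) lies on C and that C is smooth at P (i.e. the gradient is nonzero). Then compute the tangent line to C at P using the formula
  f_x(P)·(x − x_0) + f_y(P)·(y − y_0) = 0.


Tangent line at P: -2*x - 12*y + 10 = 0.

Step 1: f(-1, 1) = 0, so P lies on C.
Step 2: partial derivatives
  f_x(x, y) = -6*x**2 - 4*x*y + 2*y**2 - 2, f_y(x, y) = -2*x**2 + 4*x*y - 6*y**2 + 2*y - 2.
  f_x(P) = -2, f_y(P) = -12 (gradient nonzero, so P is smooth).
Step 3: tangent line at P: -2·(x − -1) + -12·(y − 1) = 0.
Expanding: -2*x - 12*y + 10 = 0.


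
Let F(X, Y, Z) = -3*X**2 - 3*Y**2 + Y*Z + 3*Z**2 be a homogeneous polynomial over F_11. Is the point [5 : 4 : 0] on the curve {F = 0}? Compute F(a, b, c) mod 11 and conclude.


F(5,4,0) ≡ 9 (mod 11); P is NOT on the curve.

Evaluate F(5, 4, 0) term-by-term (mod 11).
  -3*X**2 ↦ -3·25·1·1 = -75
  -3*Y**2 ↦ -3·1·16·1 = -48
  Y*Z ↦ 1·1·4·0 = 0
  3*Z**2 ↦ 3·1·1·0 = 0
Sum: F(5, 4, 0) = (-75) + (-48) + (0) + (0) = -123.
Reducing mod 11: -123 ≡ 9 (mod 11).
Since F(a, b, c) ≡ 9 ≠ 0 (mod 11), P does NOT lie on the curve.


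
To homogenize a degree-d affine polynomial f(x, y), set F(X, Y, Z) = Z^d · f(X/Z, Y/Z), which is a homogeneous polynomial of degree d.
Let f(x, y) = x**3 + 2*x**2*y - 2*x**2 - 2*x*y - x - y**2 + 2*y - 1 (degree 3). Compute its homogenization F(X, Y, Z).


F(X, Y, Z) = X**3 + 2*X**2*Y - 2*X**2*Z - 2*X*Y*Z - X*Z**2 - Y**2*Z + 2*Y*Z**2 - Z**3

deg(f) = 3.
Substitute x = X/Z, y = Y/Z into f, then multiply by Z^3.
  monomial 1·x^3·y^0 ↦ 1·X^3·Y^0·Z^0.
  monomial 2·x^2·y^1 ↦ 2·X^2·Y^1·Z^0.
  monomial -2·x^2·y^0 ↦ -2·X^2·Y^0·Z^1.
  monomial -2·x^1·y^1 ↦ -2·X^1·Y^1·Z^1.
  monomial -1·x^1·y^0 ↦ -1·X^1·Y^0·Z^2.
  monomial -1·x^0·y^2 ↦ -1·X^0·Y^2·Z^1.
  monomial 2·x^0·y^1 ↦ 2·X^0·Y^1·Z^2.
  monomial -1·x^0·y^0 ↦ -1·X^0·Y^0·Z^3.
Collecting: F(X, Y, Z) = X**3 + 2*X**2*Y - 2*X**2*Z - 2*X*Y*Z - X*Z**2 - Y**2*Z + 2*Y*Z**2 - Z**3.


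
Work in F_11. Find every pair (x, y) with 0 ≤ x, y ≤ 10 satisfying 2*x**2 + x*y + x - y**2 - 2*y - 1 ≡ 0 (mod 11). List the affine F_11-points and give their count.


Affine F_11-points: {(0, 10), (1, 1), (1, 9), (2, 3), (2, 8), (3, 5), (3, 7), (4, 6), (4, 7), (5, 5), (5, 9), (6, 0), (6, 4), (7, 2), (7, 3), (8, 2), (8, 4), (9, 1), (9, 6), (10, 0), (10, 8)}; count = 21.

For each of the 121 pairs (x, y) ∈ F_11², evaluate f(x, y) mod 11. Record the zeros.
  x = 0: [0↦10, 1↦7, 2↦2, 3↦6, 4↦8, 5↦8, 6↦6, 7↦2, 8↦7, 9↦10, 10↦0]  zeros at y ∈ {10}
  x = 1: [0↦2, 1↦0, 2↦7, 3↦1, 4↦4, 5↦5, 6↦4, 7↦1, 8↦7, 9↦0, 10↦2]  zeros at y ∈ {1, 9}
  x = 2: [0↦9, 1↦8, 2↦5, 3↦0, 4↦4, 5↦6, 6↦6, 7↦4, 8↦0, 9↦5, 10↦8]  zeros at y ∈ {3, 8}
  x = 3: [0↦9, 1↦9, 2↦7, 3↦3, 4↦8, 5↦0, 6↦1, 7↦0, 8↦8, 9↦3, 10↦7]  zeros at y ∈ {5, 7}
  x = 4: [0↦2, 1↦3, 2↦2, 3↦10, 4↦5, 5↦9, 6↦0, 7↦0, 8↦9, 9↦5, 10↦10]  zeros at y ∈ {6, 7}
  x = 5: [0↦10, 1↦1, 2↦1, 3↦10, 4↦6, 5↦0, 6↦3, 7↦4, 8↦3, 9↦0, 10↦6]  zeros at y ∈ {5, 9}
  x = 6: [0↦0, 1↦3, 2↦4, 3↦3, 4↦0, 5↦6, 6↦10, 7↦1, 8↦1, 9↦10, 10↦6]  zeros at y ∈ {0, 4}
  x = 7: [0↦5, 1↦9, 2↦0, 3↦0, 4↦9, 5↦5, 6↦10, 7↦2, 8↦3, 9↦2, 10↦10]  zeros at y ∈ {2, 3}
  x = 8: [0↦3, 1↦8, 2↦0, 3↦1, 4↦0, 5↦8, 6↦3, 7↦7, 8↦9, 9↦9, 10↦7]  zeros at y ∈ {2, 4}
  x = 9: [0↦5, 1↦0, 2↦4, 3↦6, 4↦6, 5↦4, 6↦0, 7↦5, 8↦8, 9↦9, 10↦8]  zeros at y ∈ {1, 6}
  x = 10: [0↦0, 1↦7, 2↦1, 3↦4, 4↦5, 5↦4, 6↦1, 7↦7, 8↦0, 9↦2, 10↦2]  zeros at y ∈ {0, 8}
Collecting zeros: affine points = {(0, 10), (1, 1), (1, 9), (2, 3), (2, 8), (3, 5), (3, 7), (4, 6), (4, 7), (5, 5), (5, 9), (6, 0), (6, 4), (7, 2), (7, 3), (8, 2), (8, 4), (9, 1), (9, 6), (10, 0), (10, 8)}.
Total count |C(F_11)_aff| = 21.


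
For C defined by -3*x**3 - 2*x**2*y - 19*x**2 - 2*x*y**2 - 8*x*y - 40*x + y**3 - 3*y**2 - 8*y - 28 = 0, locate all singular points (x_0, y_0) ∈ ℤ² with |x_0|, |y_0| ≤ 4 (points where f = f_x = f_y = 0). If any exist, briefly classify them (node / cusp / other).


Singular points: {(-2, 0)}; classification: node.

Compute partial derivatives:
  f_x = -9*x**2 - 4*x*y - 38*x - 2*y**2 - 8*y - 40.
  f_y = -2*x**2 - 4*x*y - 8*x + 3*y**2 - 6*y - 8.
Scan x_0 ∈ {−4, ..., 4}. For each x_0, f_y(x_0, y) is a polynomial in y; find its integer roots y ∈ {−4, ..., 4}, then test f_x and f at those candidates.
  x = -4: f_y(-4, y) = 3*y**2 + 10*y - 8; vanishes at y ∈ {-4}. (-4, -4): f_x = -96 ≠ 0.
  x = -3: f_y(-3, y) = 3*y**2 + 6*y - 2; no integer root y with |y| ≤ 4.
  x = -2: f_y(-2, y) = 3*y**2 + 2*y; vanishes at y ∈ {0}. (-2, 0): f_x = 0, f = 0 — SINGULAR.
  x = -1: f_y(-1, y) = 3*y**2 - 2*y - 2; no integer root y with |y| ≤ 4.
  x = 0: f_y(0, y) = 3*y**2 - 6*y - 8; no integer root y with |y| ≤ 4.
  x = 1: f_y(1, y) = 3*y**2 - 10*y - 18; no integer root y with |y| ≤ 4.
  x = 2: f_y(2, y) = 3*y**2 - 14*y - 32; no integer root y with |y| ≤ 4.
  x = 3: f_y(3, y) = 3*y**2 - 18*y - 50; no integer root y with |y| ≤ 4.
  x = 4: f_y(4, y) = 3*y**2 - 22*y - 72; no integer root y with |y| ≤ 4.
Only singular point on the grid: (-2, 0).
Classify: substitute x = -2 + u, y = 0 + v and expand: f = -3*u**3 - 2*u**2*v - u**2 - 2*u*v**2 + v**3 + v**2.
No constant or linear terms (consistent with a singular point). Quadratic part: -u**2 + v**2. Cubic part: -3*u**3 - 2*u**2*v - 2*u*v**2 + v**3.
The quadratic part v**2 - u**2 = (v − u)(v + u) splits into two distinct linear factors, so there are two distinct tangent lines y − 0 = ±(x − -2) — this is a node (ordinary double point).
Classification: node.
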